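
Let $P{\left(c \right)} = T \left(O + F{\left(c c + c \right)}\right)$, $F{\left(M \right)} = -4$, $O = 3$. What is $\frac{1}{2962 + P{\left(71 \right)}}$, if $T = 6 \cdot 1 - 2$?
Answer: $\frac{1}{2958} \approx 0.00033807$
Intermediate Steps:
$T = 4$ ($T = 6 - 2 = 4$)
$P{\left(c \right)} = -4$ ($P{\left(c \right)} = 4 \left(3 - 4\right) = 4 \left(-1\right) = -4$)
$\frac{1}{2962 + P{\left(71 \right)}} = \frac{1}{2962 - 4} = \frac{1}{2958}$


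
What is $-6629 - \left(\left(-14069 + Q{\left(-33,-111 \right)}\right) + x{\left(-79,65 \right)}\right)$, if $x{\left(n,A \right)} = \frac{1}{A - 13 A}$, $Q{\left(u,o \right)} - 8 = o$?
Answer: $\frac{5883541}{780} \approx 7543.0$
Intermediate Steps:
$Q{\left(u,o \right)} = 8 + o$
$x{\left(n,A \right)} = - \frac{1}{12 A}$ ($x{\left(n,A \right)} = \frac{1}{\left(-12\right) A} = - \frac{1}{12 A}$)
$-6629 - \left(\left(-14069 + Q{\left(-33,-111 \right)}\right) + x{\left(-79,65 \right)}\right) = -6629 - \left(\left(-14069 + \left(8 - 111\right)\right) - \frac{1}{12 \cdot 65}\right) = -6629 - \left(\left(-14069 - 103\right) - \frac{1}{780}\right) = -6629 - \left(-14172 - \frac{1}{780}\right) = -6629 - - \frac{11054161}{780} = -6629 + \frac{11054161}{780} = \frac{5883541}{780}$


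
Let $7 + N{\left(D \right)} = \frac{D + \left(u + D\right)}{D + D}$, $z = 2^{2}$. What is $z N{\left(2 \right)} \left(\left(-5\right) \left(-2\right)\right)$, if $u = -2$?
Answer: $-260$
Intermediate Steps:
$z = 4$
$N{\left(D \right)} = -7 + \frac{-2 + 2 D}{2 D}$ ($N{\left(D \right)} = -7 + \frac{D + \left(-2 + D\right)}{D + D} = -7 + \frac{-2 + 2 D}{2 D}$)
$z N{\left(2 \right)} \left(\left(-5\right) \left(-2\right)\right) = 4 \left(-6 - \frac{1}{2}\right) \left(\left(-5\right) \left(-2\right)\right) = 4 \left(-6 - \frac{1}{2}\right) 10 = 4 \left(- \frac{13}{2}\right) 10 = \left(-26\right) 10 = -260$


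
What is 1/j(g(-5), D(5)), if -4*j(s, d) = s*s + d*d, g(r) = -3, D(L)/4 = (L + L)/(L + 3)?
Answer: -2/17 ≈ -0.11765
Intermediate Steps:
D(L) = 8*L/(3 + L) (D(L) = 4*((L + L)/(L + 3)) = 4*((2*L)/(3 + L)) = 4*(2*L/(3 + L)) = 8*L/(3 + L))
j(s, d) = -d²/4 - s²/4 (j(s, d) = -(s*s + d*d)/4 = -(s² + d²)/4 = -(d² + s²)/4 = -d²/4 - s²/4)
1/j(g(-5), D(5)) = 1/(-1600/(3 + 5)²/4 - ¼*(-3)²) = 1/(-(8*5/8)²/4 - ¼*9) = 1/(-(8*5*(⅛))²/4 - 9/4) = 1/(-¼*5² - 9/4) = 1/(-¼*25 - 9/4) = 1/(-25/4 - 9/4) = 1/(-17/2) = -2/17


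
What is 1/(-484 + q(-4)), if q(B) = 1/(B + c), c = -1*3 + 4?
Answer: -3/1453 ≈ -0.0020647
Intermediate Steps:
c = 1 (c = -3 + 4 = 1)
q(B) = 1/(1 + B) (q(B) = 1/(B + 1) = 1/(1 + B))
1/(-484 + q(-4)) = 1/(-484 + 1/(1 - 4)) = 1/(-484 + 1/(-3)) = 1/(-484 - 1/3) = 1/(-1453/3) = -3/1453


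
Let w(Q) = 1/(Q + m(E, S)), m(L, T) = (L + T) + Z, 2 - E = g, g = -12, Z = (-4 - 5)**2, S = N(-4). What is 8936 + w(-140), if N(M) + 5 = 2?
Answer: 428927/48 ≈ 8936.0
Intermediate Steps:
N(M) = -3 (N(M) = -5 + 2 = -3)
S = -3
Z = 81 (Z = (-9)**2 = 81)
E = 14 (E = 2 - 1*(-12) = 2 + 12 = 14)
m(L, T) = 81 + L + T (m(L, T) = (L + T) + 81 = 81 + L + T)
w(Q) = 1/(92 + Q) (w(Q) = 1/(Q + (81 + 14 - 3)) = 1/(Q + 92) = 1/(92 + Q))
8936 + w(-140) = 8936 + 1/(92 - 140) = 8936 + 1/(-48) = 8936 - 1/48 = 428927/48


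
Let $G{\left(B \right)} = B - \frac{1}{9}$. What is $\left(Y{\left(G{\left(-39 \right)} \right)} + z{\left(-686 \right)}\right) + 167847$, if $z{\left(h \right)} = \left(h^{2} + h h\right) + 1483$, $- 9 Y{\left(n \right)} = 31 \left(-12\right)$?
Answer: $\frac{3331690}{3} \approx 1.1106 \cdot 10^{6}$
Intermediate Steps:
$G{\left(B \right)} = - \frac{1}{9} + B$ ($G{\left(B \right)} = B - \frac{1}{9} = - \frac{1}{9} + B$)
$Y{\left(n \right)} = \frac{124}{3}$ ($Y{\left(n \right)} = - \frac{31 \left(-12\right)}{9} = \left(- \frac{1}{9}\right) \left(-372\right) = \frac{124}{3}$)
$z{\left(h \right)} = 1483 + 2 h^{2}$ ($z{\left(h \right)} = \left(h^{2} + h^{2}\right) + 1483 = 2 h^{2} + 1483 = 1483 + 2 h^{2}$)
$\left(Y{\left(G{\left(-39 \right)} \right)} + z{\left(-686 \right)}\right) + 167847 = \left(\frac{124}{3} + \left(1483 + 2 \left(-686\right)^{2}\right)\right) + 167847 = \left(\frac{124}{3} + \left(1483 + 2 \cdot 470596\right)\right) + 167847 = \left(\frac{124}{3} + \left(1483 + 941192\right)\right) + 167847 = \left(\frac{124}{3} + 942675\right) + 167847 = \frac{2828149}{3} + 167847 = \frac{3331690}{3}$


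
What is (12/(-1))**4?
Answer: 20736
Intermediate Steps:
(12/(-1))**4 = (12*(-1))**4 = (-12)**4 = 20736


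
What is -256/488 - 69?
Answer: -4241/61 ≈ -69.525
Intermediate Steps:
-256/488 - 69 = (1/488)*(-256) - 69 = -32/61 - 69 = -4241/61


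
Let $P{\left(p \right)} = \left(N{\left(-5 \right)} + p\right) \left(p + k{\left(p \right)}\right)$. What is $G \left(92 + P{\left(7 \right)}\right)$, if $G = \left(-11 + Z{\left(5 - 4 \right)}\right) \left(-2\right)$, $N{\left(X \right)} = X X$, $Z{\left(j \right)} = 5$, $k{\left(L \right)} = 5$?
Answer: $5712$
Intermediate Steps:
$N{\left(X \right)} = X^{2}$
$P{\left(p \right)} = \left(5 + p\right) \left(25 + p\right)$ ($P{\left(p \right)} = \left(\left(-5\right)^{2} + p\right) \left(p + 5\right) = \left(25 + p\right) \left(5 + p\right) = \left(5 + p\right) \left(25 + p\right)$)
$G = 12$ ($G = \left(-11 + 5\right) \left(-2\right) = \left(-6\right) \left(-2\right) = 12$)
$G \left(92 + P{\left(7 \right)}\right) = 12 \left(92 + \left(125 + 7^{2} + 30 \cdot 7\right)\right) = 12 \left(92 + \left(125 + 49 + 210\right)\right) = 12 \left(92 + 384\right) = 12 \cdot 476 = 5712$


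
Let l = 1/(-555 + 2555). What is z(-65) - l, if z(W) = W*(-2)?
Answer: 259999/2000 ≈ 130.00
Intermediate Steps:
z(W) = -2*W
l = 1/2000 ≈ 0.00050000
z(-65) - l = -2*(-65) - 1*1/2000 = 130 - 1/2000 = 259999/2000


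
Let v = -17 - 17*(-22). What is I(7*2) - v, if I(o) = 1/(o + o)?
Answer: -9995/28 ≈ -356.96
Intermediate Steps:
I(o) = 1/(2*o)
v = 357 (v = -17 + 374 = 357)
I(7*2) - v = 1/(2*((7*2))) - 1*357 = (½)/14 - 357 = (½)*(1/14) - 357 = 1/28 - 357 = -9995/28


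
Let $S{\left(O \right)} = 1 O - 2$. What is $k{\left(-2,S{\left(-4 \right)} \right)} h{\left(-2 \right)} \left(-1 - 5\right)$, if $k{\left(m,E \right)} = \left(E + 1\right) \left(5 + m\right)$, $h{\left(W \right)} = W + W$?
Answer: $-360$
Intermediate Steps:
$S{\left(O \right)} = -2 + O$ ($S{\left(O \right)} = O - 2 = -2 + O$)
$h{\left(W \right)} = 2 W$
$k{\left(m,E \right)} = \left(1 + E\right) \left(5 + m\right)$
$k{\left(-2,S{\left(-4 \right)} \right)} h{\left(-2 \right)} \left(-1 - 5\right) = \left(5 - 2 + 5 \left(-2 - 4\right) + \left(-2 - 4\right) \left(-2\right)\right) 2 \left(-2\right) \left(-1 - 5\right) = \left(5 - 2 + 5 \left(-6\right) - -12\right) \left(-4\right) \left(-6\right) = \left(5 - 2 - 30 + 12\right) \left(-4\right) \left(-6\right) = \left(-15\right) \left(-4\right) \left(-6\right) = 60 \left(-6\right) = -360$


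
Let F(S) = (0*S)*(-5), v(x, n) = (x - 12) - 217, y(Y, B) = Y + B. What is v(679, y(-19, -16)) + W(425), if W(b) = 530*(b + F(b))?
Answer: 225700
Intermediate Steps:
y(Y, B) = B + Y
v(x, n) = -229 + x (v(x, n) = (-12 + x) - 217 = -229 + x)
F(S) = 0 (F(S) = 0*(-5) = 0)
W(b) = 530*b (W(b) = 530*(b + 0) = 530*b)
v(679, y(-19, -16)) + W(425) = (-229 + 679) + 530*425 = 450 + 225250 = 225700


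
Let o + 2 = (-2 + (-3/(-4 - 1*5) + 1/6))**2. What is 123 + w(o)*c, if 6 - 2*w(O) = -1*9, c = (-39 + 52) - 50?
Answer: -309/2 ≈ -154.50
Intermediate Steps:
o = 1/4 (o = -2 + (-2 + (-3/(-4 - 1*5) + 1/6))**2 = -2 + (-2 + (-3/(-4 - 5) + 1*(1/6)))**2 = -2 + (-2 + (-3/(-9) + 1/6))**2 = -2 + (-2 + (-3*(-1/9) + 1/6))**2 = -2 + (-2 + (1/3 + 1/6))**2 = -2 + (-2 + 1/2)**2 = -2 + (-3/2)**2 = -2 + 9/4 = 1/4 ≈ 0.25000)
c = -37 (c = 13 - 50 = -37)
w(O) = 15/2 (w(O) = 3 - (-1)*9/2 = 3 - 1/2*(-9) = 3 + 9/2 = 15/2)
123 + w(o)*c = 123 + (15/2)*(-37) = 123 - 555/2 = -309/2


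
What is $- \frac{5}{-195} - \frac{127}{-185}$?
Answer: $\frac{5138}{7215} \approx 0.71213$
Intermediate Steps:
$- \frac{5}{-195} - \frac{127}{-185} = \left(-5\right) \left(- \frac{1}{195}\right) - - \frac{127}{185} = \frac{1}{39} + \frac{127}{185} = \frac{5138}{7215}$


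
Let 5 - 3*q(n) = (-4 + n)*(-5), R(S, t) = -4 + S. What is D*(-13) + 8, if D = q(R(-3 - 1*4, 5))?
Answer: 934/3 ≈ 311.33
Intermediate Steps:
q(n) = -5 + 5*n/3 (q(n) = 5/3 - (-4 + n)*(-5)/3 = 5/3 - (20 - 5*n)/3 = 5/3 + (-20/3 + 5*n/3) = -5 + 5*n/3)
D = -70/3 (D = -5 + 5*(-4 + (-3 - 1*4))/3 = -5 + 5*(-4 + (-3 - 4))/3 = -5 + 5*(-4 - 7)/3 = -5 + (5/3)*(-11) = -5 - 55/3 = -70/3 ≈ -23.333)
D*(-13) + 8 = -70/3*(-13) + 8 = 910/3 + 8 = 934/3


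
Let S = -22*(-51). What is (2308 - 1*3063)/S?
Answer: -755/1122 ≈ -0.67291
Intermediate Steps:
S = 1122
(2308 - 1*3063)/S = (2308 - 1*3063)/1122 = (2308 - 3063)*(1/1122) = -755*1/1122 = -755/1122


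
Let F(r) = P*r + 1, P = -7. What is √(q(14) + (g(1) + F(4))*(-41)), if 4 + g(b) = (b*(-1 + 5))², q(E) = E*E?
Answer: √811 ≈ 28.478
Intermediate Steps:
F(r) = 1 - 7*r (F(r) = -7*r + 1 = 1 - 7*r)
q(E) = E²
g(b) = -4 + 16*b² (g(b) = -4 + (b*(-1 + 5))² = -4 + (b*4)² = -4 + (4*b)² = -4 + 16*b²)
√(q(14) + (g(1) + F(4))*(-41)) = √(14² + ((-4 + 16*1²) + (1 - 7*4))*(-41)) = √(196 + ((-4 + 16*1) + (1 - 28))*(-41)) = √(196 + ((-4 + 16) - 27)*(-41)) = √(196 + (12 - 27)*(-41)) = √(196 - 15*(-41)) = √(196 + 615) = √811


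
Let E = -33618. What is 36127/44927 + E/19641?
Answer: -266928493/294137069 ≈ -0.90750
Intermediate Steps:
36127/44927 + E/19641 = 36127/44927 - 33618/19641 = 36127*(1/44927) - 33618*1/19641 = 36127/44927 - 11206/6547 = -266928493/294137069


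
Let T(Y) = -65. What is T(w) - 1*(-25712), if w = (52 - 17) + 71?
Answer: 25647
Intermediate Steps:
w = 106 (w = 35 + 71 = 106)
T(w) - 1*(-25712) = -65 - 1*(-25712) = -65 + 25712 = 25647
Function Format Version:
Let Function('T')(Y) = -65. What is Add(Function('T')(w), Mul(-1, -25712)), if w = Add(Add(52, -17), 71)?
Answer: 25647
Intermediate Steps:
w = 106 (w = Add(35, 71) = 106)
Add(Function('T')(w), Mul(-1, -25712)) = Add(-65, Mul(-1, -25712)) = Add(-65, 25712) = 25647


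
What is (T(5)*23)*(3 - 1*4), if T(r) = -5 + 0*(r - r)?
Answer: 115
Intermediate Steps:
T(r) = -5 (T(r) = -5 + 0*0 = -5 + 0 = -5)
(T(5)*23)*(3 - 1*4) = (-5*23)*(3 - 1*4) = -115*(3 - 4) = -115*(-1) = 115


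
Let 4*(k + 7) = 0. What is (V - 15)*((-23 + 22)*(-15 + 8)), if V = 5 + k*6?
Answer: -364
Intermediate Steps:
k = -7 (k = -7 + (¼)*0 = -7 + 0 = -7)
V = -37 (V = 5 - 7*6 = 5 - 42 = -37)
(V - 15)*((-23 + 22)*(-15 + 8)) = (-37 - 15)*((-23 + 22)*(-15 + 8)) = -(-52)*(-7) = -52*7 = -364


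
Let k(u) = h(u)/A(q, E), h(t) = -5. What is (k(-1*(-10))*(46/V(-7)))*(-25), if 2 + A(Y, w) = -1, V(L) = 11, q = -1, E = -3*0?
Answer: -5750/33 ≈ -174.24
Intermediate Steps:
E = 0
A(Y, w) = -3 (A(Y, w) = -2 - 1 = -3)
k(u) = 5/3 (k(u) = -5/(-3) = -5*(-⅓) = 5/3)
(k(-1*(-10))*(46/V(-7)))*(-25) = (5*(46/11)/3)*(-25) = (5*(46*(1/11))/3)*(-25) = ((5/3)*(46/11))*(-25) = (230/33)*(-25) = -5750/33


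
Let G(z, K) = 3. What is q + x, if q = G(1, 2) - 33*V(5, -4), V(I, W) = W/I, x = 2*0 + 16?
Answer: 227/5 ≈ 45.400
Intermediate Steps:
x = 16 (x = 0 + 16 = 16)
q = 147/5 (q = 3 - (-132)/5 = 3 - 33*(-⅘) = 3 + 132/5 = 147/5 ≈ 29.400)
q + x = 147/5 + 16 = 227/5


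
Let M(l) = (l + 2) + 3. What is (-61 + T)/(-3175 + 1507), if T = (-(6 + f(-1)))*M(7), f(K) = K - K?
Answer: 133/1668 ≈ 0.079736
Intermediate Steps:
f(K) = 0
M(l) = 5 + l (M(l) = (2 + l) + 3 = 5 + l)
T = -72 (T = (-(6 + 0))*(5 + 7) = -1*6*12 = -6*12 = -72)
(-61 + T)/(-3175 + 1507) = (-61 - 72)/(-3175 + 1507) = -133/(-1668) = -133*(-1/1668) = 133/1668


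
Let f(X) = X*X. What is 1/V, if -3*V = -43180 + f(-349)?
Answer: -1/26207 ≈ -3.8158e-5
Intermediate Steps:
f(X) = X²
V = -26207 (V = -(-43180 + (-349)²)/3 = -(-43180 + 121801)/3 = -⅓*78621 = -26207)
1/V = 1/(-26207) = -1/26207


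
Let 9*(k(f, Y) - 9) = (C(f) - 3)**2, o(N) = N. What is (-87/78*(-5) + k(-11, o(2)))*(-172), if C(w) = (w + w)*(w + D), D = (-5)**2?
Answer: -216561502/117 ≈ -1.8510e+6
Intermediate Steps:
D = 25
C(w) = 2*w*(25 + w) (C(w) = (w + w)*(w + 25) = (2*w)*(25 + w) = 2*w*(25 + w))
k(f, Y) = 9 + (-3 + 2*f*(25 + f))**2/9 (k(f, Y) = 9 + (2*f*(25 + f) - 3)**2/9 = 9 + (-3 + 2*f*(25 + f))**2/9)
(-87/78*(-5) + k(-11, o(2)))*(-172) = (-87/78*(-5) + (9 + (-3 + 2*(-11)*(25 - 11))**2/9))*(-172) = (-87*1/78*(-5) + (9 + (-3 + 2*(-11)*14)**2/9))*(-172) = (-29/26*(-5) + (9 + (-3 - 308)**2/9))*(-172) = (145/26 + (9 + (1/9)*(-311)**2))*(-172) = (145/26 + (9 + (1/9)*96721))*(-172) = (145/26 + (9 + 96721/9))*(-172) = (145/26 + 96802/9)*(-172) = (2518157/234)*(-172) = -216561502/117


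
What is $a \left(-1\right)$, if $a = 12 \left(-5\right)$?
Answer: $60$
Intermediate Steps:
$a = -60$
$a \left(-1\right) = \left(-60\right) \left(-1\right) = 60$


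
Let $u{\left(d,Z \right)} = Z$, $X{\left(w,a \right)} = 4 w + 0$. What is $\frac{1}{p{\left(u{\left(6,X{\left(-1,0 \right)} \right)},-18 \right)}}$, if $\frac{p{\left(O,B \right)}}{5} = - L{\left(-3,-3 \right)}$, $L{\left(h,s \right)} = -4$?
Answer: $\frac{1}{20} \approx 0.05$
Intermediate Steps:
$X{\left(w,a \right)} = 4 w$
$p{\left(O,B \right)} = 20$ ($p{\left(O,B \right)} = 5 \left(\left(-1\right) \left(-4\right)\right) = 5 \cdot 4 = 20$)
$\frac{1}{p{\left(u{\left(6,X{\left(-1,0 \right)} \right)},-18 \right)}} = \frac{1}{20}$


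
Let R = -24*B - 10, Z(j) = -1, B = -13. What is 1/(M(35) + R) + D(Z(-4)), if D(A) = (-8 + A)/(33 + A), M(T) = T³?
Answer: -388561/1381664 ≈ -0.28123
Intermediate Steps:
D(A) = (-8 + A)/(33 + A)
R = 302 (R = -24*(-13) - 10 = 312 - 10 = 302)
1/(M(35) + R) + D(Z(-4)) = 1/(35³ + 302) + (-8 - 1)/(33 - 1) = 1/(42875 + 302) - 9/32 = 1/43177 + (1/32)*(-9) = 1/43177 - 9/32 = -388561/1381664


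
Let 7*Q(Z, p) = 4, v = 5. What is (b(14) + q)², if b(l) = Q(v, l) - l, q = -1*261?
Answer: 3690241/49 ≈ 75311.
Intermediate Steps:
Q(Z, p) = 4/7 (Q(Z, p) = (⅐)*4 = 4/7)
q = -261
b(l) = 4/7 - l
(b(14) + q)² = ((4/7 - 1*14) - 261)² = ((4/7 - 14) - 261)² = (-94/7 - 261)² = (-1921/7)² = 3690241/49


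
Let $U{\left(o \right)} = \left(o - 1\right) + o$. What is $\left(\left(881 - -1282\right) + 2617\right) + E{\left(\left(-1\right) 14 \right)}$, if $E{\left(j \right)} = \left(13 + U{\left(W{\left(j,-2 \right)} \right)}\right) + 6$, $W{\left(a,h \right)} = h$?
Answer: $4794$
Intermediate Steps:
$U{\left(o \right)} = -1 + 2 o$ ($U{\left(o \right)} = \left(-1 + o\right) + o = -1 + 2 o$)
$E{\left(j \right)} = 14$ ($E{\left(j \right)} = \left(13 + \left(-1 + 2 \left(-2\right)\right)\right) + 6 = \left(13 - 5\right) + 6 = 8 + 6 = 14$)
$\left(\left(881 - -1282\right) + 2617\right) + E{\left(\left(-1\right) 14 \right)} = \left(\left(881 - -1282\right) + 2617\right) + 14 = \left(\left(881 + 1282\right) + 2617\right) + 14 = \left(2163 + 2617\right) + 14 = 4780 + 14 = 4794$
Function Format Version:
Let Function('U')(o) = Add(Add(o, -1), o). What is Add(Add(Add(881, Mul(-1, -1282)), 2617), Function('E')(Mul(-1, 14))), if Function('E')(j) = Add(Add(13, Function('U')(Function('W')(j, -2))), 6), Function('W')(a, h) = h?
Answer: 4794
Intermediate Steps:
Function('U')(o) = Add(-1, Mul(2, o)) (Function('U')(o) = Add(Add(-1, o), o) = Add(-1, Mul(2, o)))
Function('E')(j) = 14 (Function('E')(j) = Add(Add(13, Add(-1, Mul(2, -2))), 6) = Add(Add(13, Add(-1, -4)), 6) = Add(Add(13, -5), 6) = Add(8, 6) = 14)
Add(Add(Add(881, Mul(-1, -1282)), 2617), Function('E')(Mul(-1, 14))) = Add(Add(Add(881, Mul(-1, -1282)), 2617), 14) = Add(Add(Add(881, 1282), 2617), 14) = Add(Add(2163, 2617), 14) = Add(4780, 14) = 4794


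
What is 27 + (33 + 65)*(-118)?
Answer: -11537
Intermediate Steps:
27 + (33 + 65)*(-118) = 27 + 98*(-118) = 27 - 11564 = -11537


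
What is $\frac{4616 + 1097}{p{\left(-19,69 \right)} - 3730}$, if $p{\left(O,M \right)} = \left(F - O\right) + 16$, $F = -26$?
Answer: $- \frac{5713}{3721} \approx -1.5353$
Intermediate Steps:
$p{\left(O,M \right)} = -10 - O$ ($p{\left(O,M \right)} = \left(-26 - O\right) + 16 = -10 - O$)
$\frac{4616 + 1097}{p{\left(-19,69 \right)} - 3730} = \frac{4616 + 1097}{\left(-10 - -19\right) - 3730} = \frac{5713}{\left(-10 + 19\right) - 3730} = \frac{5713}{9 - 3730} = \frac{5713}{-3721} = 5713 \left(- \frac{1}{3721}\right) = - \frac{5713}{3721}$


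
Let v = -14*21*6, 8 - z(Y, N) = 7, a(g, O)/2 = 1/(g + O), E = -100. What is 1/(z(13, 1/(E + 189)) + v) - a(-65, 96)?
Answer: -3557/54653 ≈ -0.065083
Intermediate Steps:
a(g, O) = 2/(O + g) (a(g, O) = 2/(g + O) = 2/(O + g))
z(Y, N) = 1 (z(Y, N) = 8 - 1*7 = 8 - 7 = 1)
v = -1764 (v = -294*6 = -1764)
1/(z(13, 1/(E + 189)) + v) - a(-65, 96) = 1/(1 - 1764) - 2/(96 - 65) = 1/(-1763) - 2/31 = -1/1763 - 2/31 = -3557/54653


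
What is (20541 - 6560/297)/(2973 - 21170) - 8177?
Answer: -44198764210/5404509 ≈ -8178.1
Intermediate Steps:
(20541 - 6560/297)/(2973 - 21170) - 8177 = (20541 - 6560*1/297)/(-18197) - 8177 = (20541 - 6560/297)*(-1/18197) - 8177 = (6094117/297)*(-1/18197) - 8177 = -6094117/5404509 - 8177 = -44198764210/5404509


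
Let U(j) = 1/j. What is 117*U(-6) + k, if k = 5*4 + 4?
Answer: 9/2 ≈ 4.5000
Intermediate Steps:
k = 24 (k = 20 + 4 = 24)
117*U(-6) + k = 117/(-6) + 24 = 117*(-1/6) + 24 = -39/2 + 24 = 9/2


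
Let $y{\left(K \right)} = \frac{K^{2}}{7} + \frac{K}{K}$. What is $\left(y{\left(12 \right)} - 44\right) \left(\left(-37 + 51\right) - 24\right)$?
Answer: $\frac{1570}{7} \approx 224.29$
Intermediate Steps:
$y{\left(K \right)} = 1 + \frac{K^{2}}{7}$ ($y{\left(K \right)} = K^{2} \cdot \frac{1}{7} + 1 = \frac{K^{2}}{7} + 1 = 1 + \frac{K^{2}}{7}$)
$\left(y{\left(12 \right)} - 44\right) \left(\left(-37 + 51\right) - 24\right) = \left(\left(1 + \frac{12^{2}}{7}\right) - 44\right) \left(\left(-37 + 51\right) - 24\right) = \left(\left(1 + \frac{1}{7} \cdot 144\right) - 44\right) \left(14 - 24\right) = \left(\left(1 + \frac{144}{7}\right) - 44\right) \left(-10\right) = \left(\frac{151}{7} - 44\right) \left(-10\right) = \left(- \frac{157}{7}\right) \left(-10\right) = \frac{1570}{7}$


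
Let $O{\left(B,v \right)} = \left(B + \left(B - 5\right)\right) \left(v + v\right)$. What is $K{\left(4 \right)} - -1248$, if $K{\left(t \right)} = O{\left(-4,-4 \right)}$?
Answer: $1352$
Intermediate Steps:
$O{\left(B,v \right)} = 2 v \left(-5 + 2 B\right)$ ($O{\left(B,v \right)} = \left(B + \left(B - 5\right)\right) 2 v = \left(B + \left(-5 + B\right)\right) 2 v = \left(-5 + 2 B\right) 2 v = 2 v \left(-5 + 2 B\right)$)
$K{\left(t \right)} = 104$ ($K{\left(t \right)} = 2 \left(-4\right) \left(-5 + 2 \left(-4\right)\right) = 2 \left(-4\right) \left(-5 - 8\right) = 2 \left(-4\right) \left(-13\right) = 104$)
$K{\left(4 \right)} - -1248 = 104 - -1248 = 104 + 1248 = 1352$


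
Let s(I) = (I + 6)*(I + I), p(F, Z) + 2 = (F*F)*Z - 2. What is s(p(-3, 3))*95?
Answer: 126730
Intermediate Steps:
p(F, Z) = -4 + Z*F² (p(F, Z) = -2 + ((F*F)*Z - 2) = -2 + (F²*Z - 2) = -2 + (Z*F² - 2) = -2 + (-2 + Z*F²) = -4 + Z*F²)
s(I) = 2*I*(6 + I) (s(I) = (6 + I)*(2*I) = 2*I*(6 + I))
s(p(-3, 3))*95 = (2*(-4 + 3*(-3)²)*(6 + (-4 + 3*(-3)²)))*95 = (2*(-4 + 3*9)*(6 + (-4 + 3*9)))*95 = (2*(-4 + 27)*(6 + (-4 + 27)))*95 = (2*23*(6 + 23))*95 = (2*23*29)*95 = 1334*95 = 126730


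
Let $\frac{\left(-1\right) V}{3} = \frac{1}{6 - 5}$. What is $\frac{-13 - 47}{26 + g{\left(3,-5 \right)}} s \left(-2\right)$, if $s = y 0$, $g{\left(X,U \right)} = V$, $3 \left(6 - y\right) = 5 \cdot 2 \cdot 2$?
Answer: $0$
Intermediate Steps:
$y = - \frac{2}{3}$ ($y = 6 - \frac{5 \cdot 2 \cdot 2}{3} = 6 - \frac{10 \cdot 2}{3} = 6 - \frac{20}{3} = - \frac{2}{3} \approx -0.66667$)
$V = -3$ ($V = - \frac{3}{6 - 5} = - \frac{3}{1} = \left(-3\right) 1 = -3$)
$g{\left(X,U \right)} = -3$
$s = 0$ ($s = \left(- \frac{2}{3}\right) 0 = 0$)
$\frac{-13 - 47}{26 + g{\left(3,-5 \right)}} s \left(-2\right) = \frac{-13 - 47}{26 - 3} \cdot 0 \left(-2\right) = - \frac{60}{23} \cdot 0 \left(-2\right) = \left(-60\right) \frac{1}{23} \cdot 0 \left(-2\right) = \left(- \frac{60}{23}\right) 0 \left(-2\right) = 0 \left(-2\right) = 0$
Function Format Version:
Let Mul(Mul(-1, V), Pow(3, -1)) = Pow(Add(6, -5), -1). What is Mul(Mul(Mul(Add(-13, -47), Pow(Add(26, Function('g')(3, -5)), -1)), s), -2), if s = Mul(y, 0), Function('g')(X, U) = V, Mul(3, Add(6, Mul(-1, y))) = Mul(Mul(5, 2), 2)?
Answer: 0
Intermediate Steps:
y = Rational(-2, 3) (y = Add(6, Mul(Rational(-1, 3), Mul(Mul(5, 2), 2))) = Add(6, Mul(Rational(-1, 3), Mul(10, 2))) = Add(6, Mul(Rational(-1, 3), 20)) = Add(6, Rational(-20, 3)) = Rational(-2, 3) ≈ -0.66667)
V = -3 (V = Mul(-3, Pow(Add(6, -5), -1)) = Mul(-3, Pow(1, -1)) = Mul(-3, 1) = -3)
Function('g')(X, U) = -3
s = 0 (s = Mul(Rational(-2, 3), 0) = 0)
Mul(Mul(Mul(Add(-13, -47), Pow(Add(26, Function('g')(3, -5)), -1)), s), -2) = Mul(Mul(Mul(Add(-13, -47), Pow(Add(26, -3), -1)), 0), -2) = Mul(Mul(Mul(-60, Pow(23, -1)), 0), -2) = Mul(Mul(Mul(-60, Rational(1, 23)), 0), -2) = Mul(Mul(Rational(-60, 23), 0), -2) = Mul(0, -2) = 0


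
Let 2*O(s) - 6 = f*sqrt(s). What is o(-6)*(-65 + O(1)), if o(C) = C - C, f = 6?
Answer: 0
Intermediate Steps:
O(s) = 3 + 3*sqrt(s) (O(s) = 3 + (6*sqrt(s))/2 = 3 + 3*sqrt(s))
o(C) = 0
o(-6)*(-65 + O(1)) = 0*(-65 + (3 + 3*sqrt(1))) = 0*(-65 + (3 + 3*1)) = 0*(-65 + (3 + 3)) = 0*(-65 + 6) = 0*(-59) = 0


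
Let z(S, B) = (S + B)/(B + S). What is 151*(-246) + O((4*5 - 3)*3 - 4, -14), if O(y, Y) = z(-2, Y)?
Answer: -37145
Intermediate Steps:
z(S, B) = 1 (z(S, B) = (B + S)/(B + S) = 1)
O(y, Y) = 1
151*(-246) + O((4*5 - 3)*3 - 4, -14) = 151*(-246) + 1 = -37146 + 1 = -37145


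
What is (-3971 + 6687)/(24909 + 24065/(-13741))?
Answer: 9330139/85562626 ≈ 0.10904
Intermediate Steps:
(-3971 + 6687)/(24909 + 24065/(-13741)) = 2716/(24909 + 24065*(-1/13741)) = 2716/(24909 - 24065/13741) = 2716/(342250504/13741) = 2716*(13741/342250504) = 9330139/85562626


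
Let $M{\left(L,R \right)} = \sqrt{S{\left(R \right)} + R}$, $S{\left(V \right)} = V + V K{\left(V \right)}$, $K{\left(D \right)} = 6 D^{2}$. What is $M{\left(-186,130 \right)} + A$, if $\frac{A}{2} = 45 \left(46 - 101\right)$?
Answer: $-4950 + 2 \sqrt{3295565} \approx -1319.3$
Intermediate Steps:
$S{\left(V \right)} = V + 6 V^{3}$ ($S{\left(V \right)} = V + V 6 V^{2} = V + 6 V^{3}$)
$A = -4950$ ($A = 2 \cdot 45 \left(46 - 101\right) = 2 \cdot 45 \left(-55\right) = 2 \left(-2475\right) = -4950$)
$M{\left(L,R \right)} = \sqrt{2 R + 6 R^{3}}$ ($M{\left(L,R \right)} = \sqrt{\left(R + 6 R^{3}\right) + R} = \sqrt{2 R + 6 R^{3}}$)
$M{\left(-186,130 \right)} + A = \sqrt{2} \sqrt{130 + 3 \cdot 130^{3}} - 4950 = \sqrt{2} \sqrt{130 + 3 \cdot 2197000} - 4950 = \sqrt{2} \sqrt{130 + 6591000} - 4950 = \sqrt{2} \sqrt{6591130} - 4950 = 2 \sqrt{3295565} - 4950 = -4950 + 2 \sqrt{3295565}$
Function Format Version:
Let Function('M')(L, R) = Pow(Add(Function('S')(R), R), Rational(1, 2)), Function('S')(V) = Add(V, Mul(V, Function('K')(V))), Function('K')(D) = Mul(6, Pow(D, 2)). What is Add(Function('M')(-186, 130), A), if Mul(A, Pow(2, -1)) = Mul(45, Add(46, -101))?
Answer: Add(-4950, Mul(2, Pow(3295565, Rational(1, 2)))) ≈ -1319.3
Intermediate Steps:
Function('S')(V) = Add(V, Mul(6, Pow(V, 3))) (Function('S')(V) = Add(V, Mul(V, Mul(6, Pow(V, 2)))) = Add(V, Mul(6, Pow(V, 3))))
A = -4950 (A = Mul(2, Mul(45, Add(46, -101))) = Mul(2, Mul(45, -55)) = Mul(2, -2475) = -4950)
Function('M')(L, R) = Pow(Add(Mul(2, R), Mul(6, Pow(R, 3))), Rational(1, 2)) (Function('M')(L, R) = Pow(Add(Add(R, Mul(6, Pow(R, 3))), R), Rational(1, 2)) = Pow(Add(Mul(2, R), Mul(6, Pow(R, 3))), Rational(1, 2)))
Add(Function('M')(-186, 130), A) = Add(Mul(Pow(2, Rational(1, 2)), Pow(Add(130, Mul(3, Pow(130, 3))), Rational(1, 2))), -4950) = Add(Mul(Pow(2, Rational(1, 2)), Pow(Add(130, Mul(3, 2197000)), Rational(1, 2))), -4950) = Add(Mul(Pow(2, Rational(1, 2)), Pow(Add(130, 6591000), Rational(1, 2))), -4950) = Add(Mul(Pow(2, Rational(1, 2)), Pow(6591130, Rational(1, 2))), -4950) = Add(Mul(2, Pow(3295565, Rational(1, 2))), -4950) = Add(-4950, Mul(2, Pow(3295565, Rational(1, 2))))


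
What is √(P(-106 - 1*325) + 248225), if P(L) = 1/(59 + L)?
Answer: √8587592007/186 ≈ 498.22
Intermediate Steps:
√(P(-106 - 1*325) + 248225) = √(1/(59 + (-106 - 1*325)) + 248225) = √(1/(59 + (-106 - 325)) + 248225) = √(1/(59 - 431) + 248225) = √(1/(-372) + 248225) = √(-1/372 + 248225) = √(92339699/372) = √8587592007/186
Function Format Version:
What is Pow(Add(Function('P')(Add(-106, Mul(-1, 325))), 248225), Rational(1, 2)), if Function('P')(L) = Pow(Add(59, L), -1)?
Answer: Mul(Rational(1, 186), Pow(8587592007, Rational(1, 2))) ≈ 498.22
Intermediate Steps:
Pow(Add(Function('P')(Add(-106, Mul(-1, 325))), 248225), Rational(1, 2)) = Pow(Add(Pow(Add(59, Add(-106, Mul(-1, 325))), -1), 248225), Rational(1, 2)) = Pow(Add(Pow(Add(59, Add(-106, -325)), -1), 248225), Rational(1, 2)) = Pow(Add(Pow(Add(59, -431), -1), 248225), Rational(1, 2)) = Pow(Add(Pow(-372, -1), 248225), Rational(1, 2)) = Pow(Add(Rational(-1, 372), 248225), Rational(1, 2)) = Pow(Rational(92339699, 372), Rational(1, 2)) = Mul(Rational(1, 186), Pow(8587592007, Rational(1, 2)))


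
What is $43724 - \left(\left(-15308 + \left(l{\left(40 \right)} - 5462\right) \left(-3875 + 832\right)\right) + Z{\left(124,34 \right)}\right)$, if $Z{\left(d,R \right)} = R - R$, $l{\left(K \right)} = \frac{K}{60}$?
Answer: $- \frac{49679416}{3} \approx -1.656 \cdot 10^{7}$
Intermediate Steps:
$l{\left(K \right)} = \frac{K}{60}$ ($l{\left(K \right)} = K \frac{1}{60} = \frac{K}{60}$)
$Z{\left(d,R \right)} = 0$
$43724 - \left(\left(-15308 + \left(l{\left(40 \right)} - 5462\right) \left(-3875 + 832\right)\right) + Z{\left(124,34 \right)}\right) = 43724 - \left(\left(-15308 + \left(\frac{1}{60} \cdot 40 - 5462\right) \left(-3875 + 832\right)\right) + 0\right) = 43724 - \left(\left(-15308 + \left(\frac{2}{3} - 5462\right) \left(-3043\right)\right) + 0\right) = 43724 - \left(\left(-15308 - - \frac{49856512}{3}\right) + 0\right) = 43724 - \left(\left(-15308 + \frac{49856512}{3}\right) + 0\right) = 43724 - \left(\frac{49810588}{3} + 0\right) = 43724 - \frac{49810588}{3} = - \frac{49679416}{3}$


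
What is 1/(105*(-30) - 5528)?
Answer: -1/8678 ≈ -0.00011523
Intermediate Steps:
1/(105*(-30) - 5528) = 1/(-3150 - 5528) = 1/(-8678) = -1/8678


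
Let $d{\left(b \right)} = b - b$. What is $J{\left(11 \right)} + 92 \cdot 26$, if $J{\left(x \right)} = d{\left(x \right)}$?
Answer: $2392$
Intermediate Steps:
$d{\left(b \right)} = 0$
$J{\left(x \right)} = 0$
$J{\left(11 \right)} + 92 \cdot 26 = 0 + 92 \cdot 26 = 0 + 2392 = 2392$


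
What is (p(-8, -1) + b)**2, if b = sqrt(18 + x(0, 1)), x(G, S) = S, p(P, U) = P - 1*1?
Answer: (9 - sqrt(19))**2 ≈ 21.540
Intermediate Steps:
p(P, U) = -1 + P (p(P, U) = P - 1 = -1 + P)
b = sqrt(19) (b = sqrt(18 + 1) = sqrt(19) ≈ 4.3589)
(p(-8, -1) + b)**2 = ((-1 - 8) + sqrt(19))**2 = (-9 + sqrt(19))**2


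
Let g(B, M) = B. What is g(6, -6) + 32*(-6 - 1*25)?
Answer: -986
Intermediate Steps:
g(6, -6) + 32*(-6 - 1*25) = 6 + 32*(-6 - 1*25) = 6 + 32*(-6 - 25) = 6 + 32*(-31) = 6 - 992 = -986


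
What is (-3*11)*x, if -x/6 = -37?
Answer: -7326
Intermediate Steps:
x = 222 (x = -6*(-37) = 222)
(-3*11)*x = -3*11*222 = -33*222 = -7326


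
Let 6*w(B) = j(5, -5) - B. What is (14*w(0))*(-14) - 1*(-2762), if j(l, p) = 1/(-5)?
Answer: 41528/15 ≈ 2768.5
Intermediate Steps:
j(l, p) = -⅕
w(B) = -1/30 - B/6 (w(B) = (-⅕ - B)/6 = -1/30 - B/6)
(14*w(0))*(-14) - 1*(-2762) = (14*(-1/30 - ⅙*0))*(-14) - 1*(-2762) = (14*(-1/30 + 0))*(-14) + 2762 = (14*(-1/30))*(-14) + 2762 = -7/15*(-14) + 2762 = 98/15 + 2762 = 41528/15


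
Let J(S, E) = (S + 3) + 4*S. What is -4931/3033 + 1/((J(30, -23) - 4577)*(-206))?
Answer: -4493834231/2764106352 ≈ -1.6258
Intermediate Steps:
J(S, E) = 3 + 5*S (J(S, E) = (3 + S) + 4*S = 3 + 5*S)
-4931/3033 + 1/((J(30, -23) - 4577)*(-206)) = -4931/3033 + 1/(((3 + 5*30) - 4577)*(-206)) = -4931*1/3033 - 1/206/((3 + 150) - 4577) = -4931/3033 - 1/206/(153 - 4577) = -4931/3033 - 1/206/(-4424) = -4931/3033 - 1/4424*(-1/206) = -4931/3033 + 1/911344 = -4493834231/2764106352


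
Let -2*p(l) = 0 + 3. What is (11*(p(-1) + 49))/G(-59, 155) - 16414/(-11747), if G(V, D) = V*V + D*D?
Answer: 53837799/38013292 ≈ 1.4163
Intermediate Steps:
G(V, D) = D² + V² (G(V, D) = V² + D² = D² + V²)
p(l) = -3/2 (p(l) = -(0 + 3)/2 = -½*3 = -3/2)
(11*(p(-1) + 49))/G(-59, 155) - 16414/(-11747) = (11*(-3/2 + 49))/(155² + (-59)²) - 16414/(-11747) = (11*(95/2))/(24025 + 3481) - 16414*(-1/11747) = (1045/2)/27506 + 16414/11747 = (1045/2)*(1/27506) + 16414/11747 = 1045/55012 + 16414/11747 = 53837799/38013292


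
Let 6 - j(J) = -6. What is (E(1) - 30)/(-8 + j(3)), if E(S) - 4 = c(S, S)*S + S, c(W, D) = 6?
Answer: -19/4 ≈ -4.7500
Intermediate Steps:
j(J) = 12 (j(J) = 6 - 1*(-6) = 6 + 6 = 12)
E(S) = 4 + 7*S (E(S) = 4 + (6*S + S) = 4 + 7*S)
(E(1) - 30)/(-8 + j(3)) = ((4 + 7*1) - 30)/(-8 + 12) = ((4 + 7) - 30)/4 = (11 - 30)/4 = (¼)*(-19) = -19/4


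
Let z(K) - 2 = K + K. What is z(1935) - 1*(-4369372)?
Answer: 4373244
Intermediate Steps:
z(K) = 2 + 2*K (z(K) = 2 + (K + K) = 2 + 2*K)
z(1935) - 1*(-4369372) = (2 + 2*1935) - 1*(-4369372) = (2 + 3870) + 4369372 = 3872 + 4369372 = 4373244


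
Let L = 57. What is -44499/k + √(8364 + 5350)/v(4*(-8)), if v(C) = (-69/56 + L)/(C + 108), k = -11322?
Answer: 14833/3774 + 4256*√13714/3123 ≈ 163.52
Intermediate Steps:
v(C) = 3123/(56*(108 + C)) (v(C) = (-69/56 + 57)/(C + 108) = (-69*1/56 + 57)/(108 + C) = (-69/56 + 57)/(108 + C) = 3123/(56*(108 + C)))
-44499/k + √(8364 + 5350)/v(4*(-8)) = -44499/(-11322) + √(8364 + 5350)/((3123/(56*(108 + 4*(-8))))) = -44499*(-1/11322) + √13714/((3123/(56*(108 - 32)))) = 14833/3774 + √13714/(((3123/56)/76)) = 14833/3774 + √13714/(((3123/56)*(1/76))) = 14833/3774 + √13714/(3123/4256) = 14833/3774 + √13714*(4256/3123) = 14833/3774 + 4256*√13714/3123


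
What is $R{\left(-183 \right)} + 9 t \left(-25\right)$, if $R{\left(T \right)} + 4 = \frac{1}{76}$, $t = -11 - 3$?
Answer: $\frac{239097}{76} \approx 3146.0$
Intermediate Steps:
$t = -14$ ($t = -11 - 3 = -14$)
$R{\left(T \right)} = - \frac{303}{76}$ ($R{\left(T \right)} = -4 + \frac{1}{76} = - \frac{303}{76}$)
$R{\left(-183 \right)} + 9 t \left(-25\right) = - \frac{303}{76} + 9 \left(-14\right) \left(-25\right) = - \frac{303}{76} - -3150 = - \frac{303}{76} + 3150 = \frac{239097}{76}$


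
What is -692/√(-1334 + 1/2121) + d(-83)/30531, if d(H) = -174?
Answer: -58/10177 + 692*I*√6001184973/2829413 ≈ -0.0056991 + 18.946*I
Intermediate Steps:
-692/√(-1334 + 1/2121) + d(-83)/30531 = -692/√(-1334 + 1/2121) - 174/30531 = -692/√(-1334 + 1/2121) - 174*1/30531 = -692*(-I*√6001184973/2829413) - 58/10177 = -(-692)*I*√6001184973/2829413 - 58/10177 = 692*I*√6001184973/2829413 - 58/10177 = -58/10177 + 692*I*√6001184973/2829413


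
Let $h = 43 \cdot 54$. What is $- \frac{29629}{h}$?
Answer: $- \frac{29629}{2322} \approx -12.76$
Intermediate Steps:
$h = 2322$
$- \frac{29629}{h} = - \frac{29629}{2322}$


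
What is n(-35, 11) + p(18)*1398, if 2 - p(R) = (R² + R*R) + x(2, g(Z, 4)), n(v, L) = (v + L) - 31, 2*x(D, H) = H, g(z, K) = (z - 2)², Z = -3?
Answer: -920638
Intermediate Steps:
g(z, K) = (-2 + z)²
x(D, H) = H/2
n(v, L) = -31 + L + v (n(v, L) = (L + v) - 31 = -31 + L + v)
p(R) = -21/2 - 2*R² (p(R) = 2 - ((R² + R*R) + (-2 - 3)²/2) = 2 - ((R² + R²) + (½)*(-5)²) = 2 - (2*R² + (½)*25) = 2 - (2*R² + 25/2) = 2 - (25/2 + 2*R²) = 2 + (-25/2 - 2*R²) = -21/2 - 2*R²)
n(-35, 11) + p(18)*1398 = (-31 + 11 - 35) + (-21/2 - 2*18²)*1398 = -55 + (-21/2 - 2*324)*1398 = -55 + (-21/2 - 648)*1398 = -55 - 1317/2*1398 = -55 - 920583 = -920638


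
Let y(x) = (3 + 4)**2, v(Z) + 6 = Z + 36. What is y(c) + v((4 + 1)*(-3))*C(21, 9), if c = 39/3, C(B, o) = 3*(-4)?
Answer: -131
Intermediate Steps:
C(B, o) = -12
v(Z) = 30 + Z (v(Z) = -6 + (Z + 36) = -6 + (36 + Z) = 30 + Z)
c = 13 (c = 39*(1/3) = 13)
y(x) = 49 (y(x) = 7**2 = 49)
y(c) + v((4 + 1)*(-3))*C(21, 9) = 49 + (30 + (4 + 1)*(-3))*(-12) = 49 + (30 + 5*(-3))*(-12) = 49 + (30 - 15)*(-12) = 49 + 15*(-12) = 49 - 180 = -131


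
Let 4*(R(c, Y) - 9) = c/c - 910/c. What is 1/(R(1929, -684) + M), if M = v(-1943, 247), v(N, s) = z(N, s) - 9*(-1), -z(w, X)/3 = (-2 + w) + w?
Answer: 7716/90139331 ≈ 8.5601e-5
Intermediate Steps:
z(w, X) = 6 - 6*w (z(w, X) = -3*((-2 + w) + w) = -3*(-2 + 2*w) = 6 - 6*w)
R(c, Y) = 37/4 - 455/(2*c) (R(c, Y) = 9 + (c/c - 910/c)/4 = 9 + (1 - 910/c)/4 = 9 + (¼ - 455/(2*c)) = 37/4 - 455/(2*c))
v(N, s) = 15 - 6*N (v(N, s) = (6 - 6*N) - 9*(-1) = (6 - 6*N) + 9 = 15 - 6*N)
M = 11673 (M = 15 - 6*(-1943) = 15 + 11658 = 11673)
1/(R(1929, -684) + M) = 1/((¼)*(-910 + 37*1929)/1929 + 11673) = 1/((¼)*(1/1929)*(-910 + 71373) + 11673) = 1/((¼)*(1/1929)*70463 + 11673) = 1/(70463/7716 + 11673) = 1/(90139331/7716) = 7716/90139331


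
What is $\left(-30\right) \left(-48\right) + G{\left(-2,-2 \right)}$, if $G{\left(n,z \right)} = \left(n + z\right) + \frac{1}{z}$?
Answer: $\frac{2871}{2} \approx 1435.5$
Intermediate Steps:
$G{\left(n,z \right)} = n + z + \frac{1}{z}$
$\left(-30\right) \left(-48\right) + G{\left(-2,-2 \right)} = \left(-30\right) \left(-48\right) - \left(4 + \frac{1}{2}\right) = 1440 - \frac{9}{2} = \frac{2871}{2}$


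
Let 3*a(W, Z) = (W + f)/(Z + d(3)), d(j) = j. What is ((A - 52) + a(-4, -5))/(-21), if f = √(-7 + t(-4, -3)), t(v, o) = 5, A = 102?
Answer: -152/63 + I*√2/126 ≈ -2.4127 + 0.011224*I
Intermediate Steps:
f = I*√2 (f = √(-7 + 5) = √(-2) = I*√2 ≈ 1.4142*I)
a(W, Z) = (W + I*√2)/(3*(3 + Z)) (a(W, Z) = ((W + I*√2)/(Z + 3))/3 = ((W + I*√2)/(3 + Z))/3 = (W + I*√2)/(3*(3 + Z)))
((A - 52) + a(-4, -5))/(-21) = ((102 - 52) + (-4 + I*√2)/(3*(3 - 5)))/(-21) = (50 + (⅓)*(-4 + I*√2)/(-2))*(-1/21) = (50 + (⅓)*(-½)*(-4 + I*√2))*(-1/21) = (50 + (⅔ - I*√2/6))*(-1/21) = (152/3 - I*√2/6)*(-1/21) = -152/63 + I*√2/126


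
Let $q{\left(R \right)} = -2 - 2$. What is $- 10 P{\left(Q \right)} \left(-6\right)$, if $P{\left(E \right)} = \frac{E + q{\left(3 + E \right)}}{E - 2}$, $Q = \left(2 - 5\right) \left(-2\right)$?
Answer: $30$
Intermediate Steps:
$q{\left(R \right)} = -4$ ($q{\left(R \right)} = -2 - 2 = -4$)
$Q = 6$ ($Q = \left(-3\right) \left(-2\right) = 6$)
$P{\left(E \right)} = \frac{-4 + E}{-2 + E}$ ($P{\left(E \right)} = \frac{E - 4}{E - 2} = \frac{-4 + E}{-2 + E}$)
$- 10 P{\left(Q \right)} \left(-6\right) = - 10 \frac{-4 + 6}{-2 + 6} \left(-6\right) = - 10 \cdot \frac{1}{4} \cdot 2 \left(-6\right) = \left(-10\right) \frac{1}{2} \left(-6\right) = \left(-5\right) \left(-6\right) = 30$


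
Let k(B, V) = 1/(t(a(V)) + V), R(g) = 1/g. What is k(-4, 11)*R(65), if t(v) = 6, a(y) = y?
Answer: 1/1105 ≈ 0.00090498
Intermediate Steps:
k(B, V) = 1/(6 + V)
k(-4, 11)*R(65) = 1/((6 + 11)*65) = (1/65)/17 = (1/17)*(1/65) = 1/1105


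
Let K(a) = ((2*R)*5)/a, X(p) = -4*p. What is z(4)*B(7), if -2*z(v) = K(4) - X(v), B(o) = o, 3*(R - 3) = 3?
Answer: -91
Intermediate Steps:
R = 4 (R = 3 + (⅓)*3 = 3 + 1 = 4)
K(a) = 40/a (K(a) = ((2*4)*5)/a = (8*5)/a = 40/a)
z(v) = -5 - 2*v (z(v) = -(40/4 - (-4)*v)/2 = -(40*(¼) + 4*v)/2 = -(10 + 4*v)/2 = -5 - 2*v)
z(4)*B(7) = (-5 - 2*4)*7 = (-5 - 8)*7 = -13*7 = -91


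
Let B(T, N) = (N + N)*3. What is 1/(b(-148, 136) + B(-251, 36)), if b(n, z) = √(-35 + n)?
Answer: 72/15613 - I*√183/46839 ≈ 0.0046115 - 0.00028881*I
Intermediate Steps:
B(T, N) = 6*N (B(T, N) = (2*N)*3 = 6*N)
1/(b(-148, 136) + B(-251, 36)) = 1/(√(-35 - 148) + 6*36) = 1/(√(-183) + 216) = 1/(I*√183 + 216) = 1/(216 + I*√183)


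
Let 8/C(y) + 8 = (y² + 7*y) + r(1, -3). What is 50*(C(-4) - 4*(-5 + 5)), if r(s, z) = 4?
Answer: -25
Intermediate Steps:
C(y) = 8/(-4 + y² + 7*y) (C(y) = 8/(-8 + ((y² + 7*y) + 4)) = 8/(-8 + (4 + y² + 7*y)) = 8/(-4 + y² + 7*y))
50*(C(-4) - 4*(-5 + 5)) = 50*(8/(-4 + (-4)² + 7*(-4)) - 4*(-5 + 5)) = 50*(8/(-4 + 16 - 28) - 4*0) = 50*(8/(-16) + 0) = 50*(8*(-1/16) + 0) = 50*(-½ + 0) = 50*(-½) = -25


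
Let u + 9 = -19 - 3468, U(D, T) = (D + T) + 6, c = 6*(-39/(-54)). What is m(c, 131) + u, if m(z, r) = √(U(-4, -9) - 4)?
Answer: -3496 + I*√11 ≈ -3496.0 + 3.3166*I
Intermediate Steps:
c = 13/3 (c = 6*(-39*(-1/54)) = 6*(13/18) = 13/3 ≈ 4.3333)
U(D, T) = 6 + D + T
u = -3496 (u = -9 + (-19 - 3468) = -9 - 3487 = -3496)
m(z, r) = I*√11 (m(z, r) = √((6 - 4 - 9) - 4) = √(-7 - 4) = √(-11) = I*√11)
m(c, 131) + u = I*√11 - 3496 = -3496 + I*√11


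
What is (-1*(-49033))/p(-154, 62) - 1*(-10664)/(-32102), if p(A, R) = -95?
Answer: -787535223/1524845 ≈ -516.47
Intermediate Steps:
(-1*(-49033))/p(-154, 62) - 1*(-10664)/(-32102) = -1*(-49033)/(-95) - 1*(-10664)/(-32102) = 49033*(-1/95) + 10664*(-1/32102) = -49033/95 - 5332/16051 = -787535223/1524845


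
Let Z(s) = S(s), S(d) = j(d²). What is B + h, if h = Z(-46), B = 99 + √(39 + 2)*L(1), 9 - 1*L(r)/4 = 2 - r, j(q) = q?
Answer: 2215 + 32*√41 ≈ 2419.9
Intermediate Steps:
S(d) = d²
Z(s) = s²
L(r) = 28 + 4*r (L(r) = 36 - 4*(2 - r) = 36 + (-8 + 4*r) = 28 + 4*r)
B = 99 + 32*√41 (B = 99 + √(39 + 2)*(28 + 4*1) = 99 + √41*(28 + 4) = 99 + √41*32 = 99 + 32*√41 ≈ 303.90)
h = 2116 (h = (-46)² = 2116)
B + h = (99 + 32*√41) + 2116 = 2215 + 32*√41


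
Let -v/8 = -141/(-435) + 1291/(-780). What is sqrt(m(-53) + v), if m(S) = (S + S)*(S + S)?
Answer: sqrt(359656835070)/5655 ≈ 106.05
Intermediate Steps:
v = 60214/5655 (v = -8*(-141/(-435) + 1291/(-780)) = -8*(-141*(-1/435) + 1291*(-1/780)) = -8*(47/145 - 1291/780) = -8*(-30107/22620) = 60214/5655 ≈ 10.648)
m(S) = 4*S**2 (m(S) = (2*S)*(2*S) = 4*S**2)
sqrt(m(-53) + v) = sqrt(4*(-53)**2 + 60214/5655) = sqrt(4*2809 + 60214/5655) = sqrt(11236 + 60214/5655) = sqrt(63599794/5655) = sqrt(359656835070)/5655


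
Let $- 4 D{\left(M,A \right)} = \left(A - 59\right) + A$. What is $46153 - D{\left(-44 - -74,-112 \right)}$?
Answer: $\frac{184329}{4} \approx 46082.0$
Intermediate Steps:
$D{\left(M,A \right)} = \frac{59}{4} - \frac{A}{2}$ ($D{\left(M,A \right)} = - \frac{\left(A - 59\right) + A}{4} = - \frac{\left(-59 + A\right) + A}{4} = - \frac{-59 + 2 A}{4} = \frac{59}{4} - \frac{A}{2}$)
$46153 - D{\left(-44 - -74,-112 \right)} = 46153 - \left(\frac{59}{4} - -56\right) = 46153 - \left(\frac{59}{4} + 56\right) = 46153 - \frac{283}{4} = \frac{184329}{4}$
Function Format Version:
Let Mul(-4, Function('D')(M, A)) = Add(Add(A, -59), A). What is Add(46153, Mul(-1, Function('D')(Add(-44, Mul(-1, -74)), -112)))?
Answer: Rational(184329, 4) ≈ 46082.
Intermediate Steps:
Function('D')(M, A) = Add(Rational(59, 4), Mul(Rational(-1, 2), A)) (Function('D')(M, A) = Mul(Rational(-1, 4), Add(Add(A, -59), A)) = Mul(Rational(-1, 4), Add(Add(-59, A), A)) = Mul(Rational(-1, 4), Add(-59, Mul(2, A))) = Add(Rational(59, 4), Mul(Rational(-1, 2), A)))
Add(46153, Mul(-1, Function('D')(Add(-44, Mul(-1, -74)), -112))) = Add(46153, Mul(-1, Add(Rational(59, 4), Mul(Rational(-1, 2), -112)))) = Add(46153, Mul(-1, Add(Rational(59, 4), 56))) = Add(46153, Mul(-1, Rational(283, 4))) = Add(46153, Rational(-283, 4)) = Rational(184329, 4)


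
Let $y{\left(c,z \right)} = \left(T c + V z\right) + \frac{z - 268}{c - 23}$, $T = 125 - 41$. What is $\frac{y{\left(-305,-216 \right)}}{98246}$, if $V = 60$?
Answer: $- \frac{3163439}{8056172} \approx -0.39267$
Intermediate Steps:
$T = 84$ ($T = 125 - 41 = 84$)
$y{\left(c,z \right)} = 60 z + 84 c + \frac{-268 + z}{-23 + c}$ ($y{\left(c,z \right)} = \left(84 c + 60 z\right) + \frac{z - 268}{c - 23} = \left(60 z + 84 c\right) + \frac{-268 + z}{-23 + c} = 60 z + 84 c + \frac{-268 + z}{-23 + c}$)
$\frac{y{\left(-305,-216 \right)}}{98246} = \frac{\frac{1}{-23 - 305} \left(-268 - -589260 - -297864 + 84 \left(-305\right)^{2} + 60 \left(-305\right) \left(-216\right)\right)}{98246} = \frac{-268 + 589260 + 297864 + 84 \cdot 93025 + 3952800}{-328} \cdot \frac{1}{98246} = - \frac{-268 + 589260 + 297864 + 7814100 + 3952800}{328} \cdot \frac{1}{98246} = \left(- \frac{1}{328}\right) 12653756 \cdot \frac{1}{98246} = \left(- \frac{3163439}{82}\right) \frac{1}{98246} = - \frac{3163439}{8056172}$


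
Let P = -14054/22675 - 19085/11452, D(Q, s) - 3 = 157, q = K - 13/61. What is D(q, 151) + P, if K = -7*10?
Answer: 40954157217/259674100 ≈ 157.71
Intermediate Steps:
K = -70
q = -4283/61 (q = -70 - 13/61 = -4283/61 ≈ -70.213)
D(Q, s) = 160 (D(Q, s) = 3 + 157 = 160)
P = -593698783/259674100 (P = -14054*1/22675 - 19085*1/11452 = -14054/22675 - 19085/11452 = -593698783/259674100 ≈ -2.2863)
D(q, 151) + P = 160 - 593698783/259674100 = 40954157217/259674100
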